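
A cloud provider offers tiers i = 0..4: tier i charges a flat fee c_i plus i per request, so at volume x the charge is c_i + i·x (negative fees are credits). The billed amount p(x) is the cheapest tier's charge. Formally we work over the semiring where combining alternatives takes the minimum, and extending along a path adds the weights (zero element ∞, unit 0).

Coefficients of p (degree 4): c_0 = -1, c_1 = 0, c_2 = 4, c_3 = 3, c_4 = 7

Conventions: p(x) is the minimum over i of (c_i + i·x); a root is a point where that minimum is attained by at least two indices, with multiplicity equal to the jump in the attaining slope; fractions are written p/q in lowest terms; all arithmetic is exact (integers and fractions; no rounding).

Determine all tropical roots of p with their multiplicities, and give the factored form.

hull edge (i=0, c=-1) to (i=1, c=0): slope 1, span 1
hull edge (i=1, c=0) to (i=3, c=3): slope 3/2, span 2
hull edge (i=3, c=3) to (i=4, c=7): slope 4, span 1
Factored form: p(x) = 7 ⊗ (x ⊕ (-4)) ⊗ (x ⊕ (-3/2)) ⊗ (x ⊕ (-3/2)) ⊗ (x ⊕ (-1))
Answer: roots = -4 (mult 1), -3/2 (mult 2), -1 (mult 1)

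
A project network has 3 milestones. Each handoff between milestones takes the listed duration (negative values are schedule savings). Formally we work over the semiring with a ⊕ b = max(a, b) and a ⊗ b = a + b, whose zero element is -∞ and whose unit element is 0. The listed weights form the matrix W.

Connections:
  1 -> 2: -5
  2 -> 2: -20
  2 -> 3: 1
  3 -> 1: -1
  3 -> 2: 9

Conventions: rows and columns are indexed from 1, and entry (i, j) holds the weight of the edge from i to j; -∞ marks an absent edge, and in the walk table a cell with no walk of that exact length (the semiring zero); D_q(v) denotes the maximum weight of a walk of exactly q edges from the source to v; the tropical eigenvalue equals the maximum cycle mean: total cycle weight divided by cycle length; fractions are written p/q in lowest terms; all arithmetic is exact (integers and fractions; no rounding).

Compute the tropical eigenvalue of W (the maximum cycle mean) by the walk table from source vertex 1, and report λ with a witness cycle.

q=0: [0, -∞, -∞]
q=1: [-∞, -5, -∞]
q=2: [-∞, -25, -4]
q=3: [-5, 5, -24]
Optimal cycle mean attained by: cycle 2->3->2, total 1 + 9, length 2.
Answer: λ = 5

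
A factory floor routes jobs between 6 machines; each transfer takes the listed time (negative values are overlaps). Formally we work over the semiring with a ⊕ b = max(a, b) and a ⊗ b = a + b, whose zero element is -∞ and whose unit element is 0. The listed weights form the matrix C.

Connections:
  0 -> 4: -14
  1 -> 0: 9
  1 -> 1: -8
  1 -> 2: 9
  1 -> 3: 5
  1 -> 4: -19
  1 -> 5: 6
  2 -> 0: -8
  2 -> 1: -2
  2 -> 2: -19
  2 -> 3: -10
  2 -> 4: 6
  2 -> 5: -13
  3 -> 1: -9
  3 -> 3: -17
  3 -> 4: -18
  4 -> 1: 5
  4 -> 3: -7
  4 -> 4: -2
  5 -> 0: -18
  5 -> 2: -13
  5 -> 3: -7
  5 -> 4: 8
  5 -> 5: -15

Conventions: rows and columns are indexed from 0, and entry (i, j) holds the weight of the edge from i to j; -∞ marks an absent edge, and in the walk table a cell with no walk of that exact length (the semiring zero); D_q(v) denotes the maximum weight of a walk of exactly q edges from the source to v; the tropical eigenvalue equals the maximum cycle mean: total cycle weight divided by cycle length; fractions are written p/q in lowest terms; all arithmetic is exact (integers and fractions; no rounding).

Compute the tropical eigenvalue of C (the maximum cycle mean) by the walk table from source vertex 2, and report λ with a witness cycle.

q=0: [-∞, -∞, 0, -∞, -∞, -∞]
q=1: [-8, -2, -19, -10, 6, -13]
q=2: [7, 11, 7, 3, 4, 4]
q=3: [20, 9, 20, 16, 13, 17]
q=4: [18, 18, 18, 14, 26, 15]
q=5: [27, 31, 27, 23, 24, 24]
q=6: [40, 29, 40, 36, 33, 37]
Optimal cycle mean attained by: cycle 1->2->4->1, total 9 + 6 + 5, length 3.
Answer: λ = 20/3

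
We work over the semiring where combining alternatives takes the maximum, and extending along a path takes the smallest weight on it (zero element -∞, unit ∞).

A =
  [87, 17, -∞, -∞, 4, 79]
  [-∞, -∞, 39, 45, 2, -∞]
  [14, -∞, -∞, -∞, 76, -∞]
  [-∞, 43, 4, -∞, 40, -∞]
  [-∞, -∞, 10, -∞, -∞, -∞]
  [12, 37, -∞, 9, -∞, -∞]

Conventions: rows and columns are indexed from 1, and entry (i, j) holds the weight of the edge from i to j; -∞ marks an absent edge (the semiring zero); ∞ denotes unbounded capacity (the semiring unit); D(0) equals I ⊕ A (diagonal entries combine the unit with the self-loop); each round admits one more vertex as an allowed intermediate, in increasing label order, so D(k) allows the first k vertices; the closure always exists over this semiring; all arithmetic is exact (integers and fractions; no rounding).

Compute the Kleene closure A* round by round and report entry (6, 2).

D(0):
  [∞, 17, -∞, -∞, 4, 79]
  [-∞, ∞, 39, 45, 2, -∞]
  [14, -∞, ∞, -∞, 76, -∞]
  [-∞, 43, 4, ∞, 40, -∞]
  [-∞, -∞, 10, -∞, ∞, -∞]
  [12, 37, -∞, 9, -∞, ∞]
D(1):
  [∞, 17, -∞, -∞, 4, 79]
  [-∞, ∞, 39, 45, 2, -∞]
  [14, 14, ∞, -∞, 76, 14]
  [-∞, 43, 4, ∞, 40, -∞]
  [-∞, -∞, 10, -∞, ∞, -∞]
  [12, 37, -∞, 9, 4, ∞]
D(2):
  [∞, 17, 17, 17, 4, 79]
  [-∞, ∞, 39, 45, 2, -∞]
  [14, 14, ∞, 14, 76, 14]
  [-∞, 43, 39, ∞, 40, -∞]
  [-∞, -∞, 10, -∞, ∞, -∞]
  [12, 37, 37, 37, 4, ∞]
D(3):
  [∞, 17, 17, 17, 17, 79]
  [14, ∞, 39, 45, 39, 14]
  [14, 14, ∞, 14, 76, 14]
  [14, 43, 39, ∞, 40, 14]
  [10, 10, 10, 10, ∞, 10]
  [14, 37, 37, 37, 37, ∞]
D(4):
  [∞, 17, 17, 17, 17, 79]
  [14, ∞, 39, 45, 40, 14]
  [14, 14, ∞, 14, 76, 14]
  [14, 43, 39, ∞, 40, 14]
  [10, 10, 10, 10, ∞, 10]
  [14, 37, 37, 37, 37, ∞]
D(5):
  [∞, 17, 17, 17, 17, 79]
  [14, ∞, 39, 45, 40, 14]
  [14, 14, ∞, 14, 76, 14]
  [14, 43, 39, ∞, 40, 14]
  [10, 10, 10, 10, ∞, 10]
  [14, 37, 37, 37, 37, ∞]
D(6):
  [∞, 37, 37, 37, 37, 79]
  [14, ∞, 39, 45, 40, 14]
  [14, 14, ∞, 14, 76, 14]
  [14, 43, 39, ∞, 40, 14]
  [10, 10, 10, 10, ∞, 10]
  [14, 37, 37, 37, 37, ∞]
Answer: A*[6][2] = 37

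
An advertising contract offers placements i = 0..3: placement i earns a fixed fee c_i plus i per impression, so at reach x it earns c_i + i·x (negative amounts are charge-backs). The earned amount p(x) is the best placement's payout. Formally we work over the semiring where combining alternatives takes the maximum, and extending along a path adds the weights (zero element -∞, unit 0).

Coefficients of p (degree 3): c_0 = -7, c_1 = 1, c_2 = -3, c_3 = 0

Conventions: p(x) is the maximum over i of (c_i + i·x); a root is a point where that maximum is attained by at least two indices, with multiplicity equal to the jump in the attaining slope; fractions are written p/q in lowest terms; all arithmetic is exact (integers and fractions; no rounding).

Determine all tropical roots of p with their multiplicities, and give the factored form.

hull edge (i=0, c=-7) to (i=1, c=1): slope 8, span 1
hull edge (i=1, c=1) to (i=3, c=0): slope -1/2, span 2
Factored form: p(x) = 0 ⊗ (x ⊕ (-8)) ⊗ (x ⊕ 1/2) ⊗ (x ⊕ 1/2)
Answer: roots = -8 (mult 1), 1/2 (mult 2)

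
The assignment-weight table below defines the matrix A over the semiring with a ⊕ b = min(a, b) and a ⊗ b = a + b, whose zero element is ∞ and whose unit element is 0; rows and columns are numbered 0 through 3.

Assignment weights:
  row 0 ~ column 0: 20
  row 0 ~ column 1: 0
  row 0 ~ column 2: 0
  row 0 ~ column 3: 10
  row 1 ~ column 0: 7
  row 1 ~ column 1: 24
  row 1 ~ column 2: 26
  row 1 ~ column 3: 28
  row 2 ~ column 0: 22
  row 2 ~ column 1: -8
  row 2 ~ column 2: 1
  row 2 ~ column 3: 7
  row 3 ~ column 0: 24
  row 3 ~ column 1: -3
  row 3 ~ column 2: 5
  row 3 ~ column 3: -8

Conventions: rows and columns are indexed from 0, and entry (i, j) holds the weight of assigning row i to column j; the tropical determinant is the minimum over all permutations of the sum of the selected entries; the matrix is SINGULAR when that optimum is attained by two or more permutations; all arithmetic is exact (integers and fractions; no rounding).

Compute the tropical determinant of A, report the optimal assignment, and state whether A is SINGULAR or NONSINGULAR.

σ = (0, 1, 2, 3): 20 + 24 + 1 + (-8) = 37
σ = (0, 1, 3, 2): 20 + 24 + 7 + 5 = 56
σ = (0, 2, 1, 3): 20 + 26 + (-8) + (-8) = 30
σ = (0, 2, 3, 1): 20 + 26 + 7 + (-3) = 50
σ = (0, 3, 1, 2): 20 + 28 + (-8) + 5 = 45
σ = (0, 3, 2, 1): 20 + 28 + 1 + (-3) = 46
σ = (1, 0, 2, 3): 0 + 7 + 1 + (-8) = 0
σ = (1, 0, 3, 2): 0 + 7 + 7 + 5 = 19
σ = (1, 2, 0, 3): 0 + 26 + 22 + (-8) = 40
σ = (1, 2, 3, 0): 0 + 26 + 7 + 24 = 57
σ = (1, 3, 0, 2): 0 + 28 + 22 + 5 = 55
σ = (1, 3, 2, 0): 0 + 28 + 1 + 24 = 53
σ = (2, 0, 1, 3): 0 + 7 + (-8) + (-8) = -9
σ = (2, 0, 3, 1): 0 + 7 + 7 + (-3) = 11
σ = (2, 1, 0, 3): 0 + 24 + 22 + (-8) = 38
σ = (2, 1, 3, 0): 0 + 24 + 7 + 24 = 55
σ = (2, 3, 0, 1): 0 + 28 + 22 + (-3) = 47
σ = (2, 3, 1, 0): 0 + 28 + (-8) + 24 = 44
σ = (3, 0, 1, 2): 10 + 7 + (-8) + 5 = 14
σ = (3, 0, 2, 1): 10 + 7 + 1 + (-3) = 15
σ = (3, 1, 0, 2): 10 + 24 + 22 + 5 = 61
σ = (3, 1, 2, 0): 10 + 24 + 1 + 24 = 59
σ = (3, 2, 0, 1): 10 + 26 + 22 + (-3) = 55
σ = (3, 2, 1, 0): 10 + 26 + (-8) + 24 = 52
Optimal value attained by: σ = (2, 0, 1, 3).
Answer: det⊕(A) = -9; verdict: NONSINGULAR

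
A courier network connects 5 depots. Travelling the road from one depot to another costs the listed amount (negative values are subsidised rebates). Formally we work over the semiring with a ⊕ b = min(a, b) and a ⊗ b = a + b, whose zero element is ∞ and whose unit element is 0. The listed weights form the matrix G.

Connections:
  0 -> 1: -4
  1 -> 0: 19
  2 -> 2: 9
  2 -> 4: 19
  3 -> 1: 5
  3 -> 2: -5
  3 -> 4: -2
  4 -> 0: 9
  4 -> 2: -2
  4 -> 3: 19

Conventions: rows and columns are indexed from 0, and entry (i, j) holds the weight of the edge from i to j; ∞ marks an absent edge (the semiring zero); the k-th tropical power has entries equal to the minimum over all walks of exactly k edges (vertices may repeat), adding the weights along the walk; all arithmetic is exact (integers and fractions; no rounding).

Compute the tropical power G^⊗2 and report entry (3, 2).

G^⊗2:
  [15, ∞, ∞, ∞, ∞]
  [∞, 15, ∞, ∞, ∞]
  [28, ∞, 17, 38, 28]
  [7, ∞, -4, 17, 14]
  [∞, 5, 7, ∞, 17]
Key observation: the optimum is the walk 3->4->2, with weight (-2) + (-2) = -4.
Optimal value attained by: walk 3->4->2.
Answer: (G^⊗2)[3][2] = -4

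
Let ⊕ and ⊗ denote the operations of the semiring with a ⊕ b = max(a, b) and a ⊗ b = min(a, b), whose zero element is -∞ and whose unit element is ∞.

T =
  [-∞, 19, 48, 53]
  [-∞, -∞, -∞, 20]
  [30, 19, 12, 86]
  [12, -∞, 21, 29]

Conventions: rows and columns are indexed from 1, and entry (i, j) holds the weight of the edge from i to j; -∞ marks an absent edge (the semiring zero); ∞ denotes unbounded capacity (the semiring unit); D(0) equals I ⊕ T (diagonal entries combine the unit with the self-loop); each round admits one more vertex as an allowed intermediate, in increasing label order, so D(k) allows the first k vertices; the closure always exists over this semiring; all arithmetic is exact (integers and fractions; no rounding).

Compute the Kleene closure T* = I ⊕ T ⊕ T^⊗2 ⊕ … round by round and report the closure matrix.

D(0):
  [∞, 19, 48, 53]
  [-∞, ∞, -∞, 20]
  [30, 19, ∞, 86]
  [12, -∞, 21, ∞]
D(1):
  [∞, 19, 48, 53]
  [-∞, ∞, -∞, 20]
  [30, 19, ∞, 86]
  [12, 12, 21, ∞]
D(2):
  [∞, 19, 48, 53]
  [-∞, ∞, -∞, 20]
  [30, 19, ∞, 86]
  [12, 12, 21, ∞]
D(3):
  [∞, 19, 48, 53]
  [-∞, ∞, -∞, 20]
  [30, 19, ∞, 86]
  [21, 19, 21, ∞]
D(4):
  [∞, 19, 48, 53]
  [20, ∞, 20, 20]
  [30, 19, ∞, 86]
  [21, 19, 21, ∞]
Answer: T* = [[∞, 19, 48, 53], [20, ∞, 20, 20], [30, 19, ∞, 86], [21, 19, 21, ∞]]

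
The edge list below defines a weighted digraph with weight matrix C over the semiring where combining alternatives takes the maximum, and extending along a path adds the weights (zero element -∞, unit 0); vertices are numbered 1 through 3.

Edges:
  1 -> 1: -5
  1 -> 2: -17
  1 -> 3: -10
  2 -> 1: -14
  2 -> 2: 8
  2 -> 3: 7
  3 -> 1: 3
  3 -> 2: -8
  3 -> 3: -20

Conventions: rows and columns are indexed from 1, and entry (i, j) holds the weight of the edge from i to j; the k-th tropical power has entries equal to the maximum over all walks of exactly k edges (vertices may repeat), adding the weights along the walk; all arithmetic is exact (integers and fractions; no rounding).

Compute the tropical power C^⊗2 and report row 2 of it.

C^⊗2:
  [-7, -9, -10]
  [10, 16, 15]
  [-2, 0, -1]
Answer: row 2 of C^⊗2 = [10, 16, 15]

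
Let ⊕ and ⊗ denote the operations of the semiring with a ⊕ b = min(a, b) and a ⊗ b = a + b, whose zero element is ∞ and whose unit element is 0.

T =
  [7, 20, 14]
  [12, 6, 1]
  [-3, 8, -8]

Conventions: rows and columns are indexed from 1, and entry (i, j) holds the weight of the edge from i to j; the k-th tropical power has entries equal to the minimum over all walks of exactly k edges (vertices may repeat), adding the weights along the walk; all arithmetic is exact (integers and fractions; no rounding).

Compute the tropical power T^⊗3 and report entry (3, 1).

T^⊗2:
  [11, 22, 6]
  [-2, 9, -7]
  [-11, 0, -16]
T^⊗3:
  [3, 14, -2]
  [-10, 1, -15]
  [-19, -8, -24]
Key observation: the optimum is the walk 3->3->3->1, with weight (-8) + (-8) + (-3) = -19.
Optimal value attained by: walk 3->3->3->1.
Answer: (T^⊗3)[3][1] = -19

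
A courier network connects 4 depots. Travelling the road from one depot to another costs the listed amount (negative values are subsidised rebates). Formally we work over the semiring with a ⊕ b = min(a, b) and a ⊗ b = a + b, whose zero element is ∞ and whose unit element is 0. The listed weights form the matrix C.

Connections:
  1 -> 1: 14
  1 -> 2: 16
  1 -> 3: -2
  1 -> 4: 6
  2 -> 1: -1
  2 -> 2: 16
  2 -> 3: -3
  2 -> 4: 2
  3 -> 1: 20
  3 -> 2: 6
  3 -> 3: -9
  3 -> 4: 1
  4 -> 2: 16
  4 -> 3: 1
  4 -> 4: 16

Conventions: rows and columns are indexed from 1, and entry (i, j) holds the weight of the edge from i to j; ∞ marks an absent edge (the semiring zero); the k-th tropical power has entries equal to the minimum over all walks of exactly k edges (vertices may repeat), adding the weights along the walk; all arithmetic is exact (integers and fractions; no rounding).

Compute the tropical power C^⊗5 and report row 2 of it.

C^⊗2:
  [15, 4, -11, -1]
  [13, 3, -12, -2]
  [5, -3, -18, -8]
  [15, 7, -8, 2]
C^⊗3:
  [3, -5, -20, -10]
  [2, -6, -21, -11]
  [-4, -12, -27, -17]
  [6, -2, -17, -7]
C^⊗4:
  [-6, -14, -29, -19]
  [-7, -15, -30, -20]
  [-13, -21, -36, -26]
  [-3, -11, -26, -16]
C^⊗5:
  [-15, -23, -38, -28]
  [-16, -24, -39, -29]
  [-22, -30, -45, -35]
  [-12, -20, -35, -25]
Answer: row 2 of C^⊗5 = [-16, -24, -39, -29]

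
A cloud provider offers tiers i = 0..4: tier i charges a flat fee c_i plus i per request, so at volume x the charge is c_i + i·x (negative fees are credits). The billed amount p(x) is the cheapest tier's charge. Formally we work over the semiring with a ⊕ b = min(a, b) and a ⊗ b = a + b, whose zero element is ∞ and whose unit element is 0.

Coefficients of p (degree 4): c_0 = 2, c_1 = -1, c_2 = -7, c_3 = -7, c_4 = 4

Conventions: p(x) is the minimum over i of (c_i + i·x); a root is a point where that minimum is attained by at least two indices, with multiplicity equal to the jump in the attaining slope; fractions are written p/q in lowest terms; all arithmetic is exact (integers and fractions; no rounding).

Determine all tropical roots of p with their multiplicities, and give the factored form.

hull edge (i=0, c=2) to (i=2, c=-7): slope -9/2, span 2
hull edge (i=2, c=-7) to (i=3, c=-7): slope 0, span 1
hull edge (i=3, c=-7) to (i=4, c=4): slope 11, span 1
Factored form: p(x) = 4 ⊗ (x ⊕ (-11)) ⊗ (x ⊕ 0) ⊗ (x ⊕ 9/2) ⊗ (x ⊕ 9/2)
Answer: roots = -11 (mult 1), 0 (mult 1), 9/2 (mult 2)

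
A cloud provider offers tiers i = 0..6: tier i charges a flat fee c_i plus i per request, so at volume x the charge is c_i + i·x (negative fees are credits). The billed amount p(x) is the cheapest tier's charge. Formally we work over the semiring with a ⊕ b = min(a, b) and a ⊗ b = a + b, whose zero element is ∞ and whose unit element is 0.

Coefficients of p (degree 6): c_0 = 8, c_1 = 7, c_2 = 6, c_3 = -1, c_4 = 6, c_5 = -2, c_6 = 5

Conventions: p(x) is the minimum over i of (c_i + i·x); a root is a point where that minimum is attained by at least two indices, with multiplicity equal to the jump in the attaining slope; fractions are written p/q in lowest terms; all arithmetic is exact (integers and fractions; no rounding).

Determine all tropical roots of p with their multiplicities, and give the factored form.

hull edge (i=0, c=8) to (i=3, c=-1): slope -3, span 3
hull edge (i=3, c=-1) to (i=5, c=-2): slope -1/2, span 2
hull edge (i=5, c=-2) to (i=6, c=5): slope 7, span 1
Factored form: p(x) = 5 ⊗ (x ⊕ (-7)) ⊗ (x ⊕ 1/2) ⊗ (x ⊕ 1/2) ⊗ (x ⊕ 3) ⊗ (x ⊕ 3) ⊗ (x ⊕ 3)
Answer: roots = -7 (mult 1), 1/2 (mult 2), 3 (mult 3)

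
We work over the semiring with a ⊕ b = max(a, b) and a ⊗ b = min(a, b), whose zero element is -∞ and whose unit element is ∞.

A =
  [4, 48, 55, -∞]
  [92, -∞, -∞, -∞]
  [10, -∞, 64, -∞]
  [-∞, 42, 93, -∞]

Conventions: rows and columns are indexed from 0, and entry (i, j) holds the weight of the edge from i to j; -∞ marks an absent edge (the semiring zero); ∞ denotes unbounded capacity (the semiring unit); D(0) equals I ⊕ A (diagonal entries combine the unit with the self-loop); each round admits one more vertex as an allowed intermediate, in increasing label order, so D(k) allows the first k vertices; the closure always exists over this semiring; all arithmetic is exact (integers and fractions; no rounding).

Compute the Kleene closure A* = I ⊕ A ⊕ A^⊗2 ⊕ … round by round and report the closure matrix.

D(0):
  [∞, 48, 55, -∞]
  [92, ∞, -∞, -∞]
  [10, -∞, ∞, -∞]
  [-∞, 42, 93, ∞]
D(1):
  [∞, 48, 55, -∞]
  [92, ∞, 55, -∞]
  [10, 10, ∞, -∞]
  [-∞, 42, 93, ∞]
D(2):
  [∞, 48, 55, -∞]
  [92, ∞, 55, -∞]
  [10, 10, ∞, -∞]
  [42, 42, 93, ∞]
D(3):
  [∞, 48, 55, -∞]
  [92, ∞, 55, -∞]
  [10, 10, ∞, -∞]
  [42, 42, 93, ∞]
D(4):
  [∞, 48, 55, -∞]
  [92, ∞, 55, -∞]
  [10, 10, ∞, -∞]
  [42, 42, 93, ∞]
Answer: A* = [[∞, 48, 55, -∞], [92, ∞, 55, -∞], [10, 10, ∞, -∞], [42, 42, 93, ∞]]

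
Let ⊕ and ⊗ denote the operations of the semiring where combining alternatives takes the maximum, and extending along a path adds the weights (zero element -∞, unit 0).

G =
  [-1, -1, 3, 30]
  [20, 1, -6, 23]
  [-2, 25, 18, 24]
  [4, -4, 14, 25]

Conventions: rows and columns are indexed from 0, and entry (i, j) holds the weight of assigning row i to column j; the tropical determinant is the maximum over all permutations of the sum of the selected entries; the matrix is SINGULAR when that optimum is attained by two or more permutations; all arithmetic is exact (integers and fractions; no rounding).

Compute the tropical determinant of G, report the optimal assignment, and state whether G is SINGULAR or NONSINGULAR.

σ = (0, 1, 2, 3): (-1) + 1 + 18 + 25 = 43
σ = (0, 1, 3, 2): (-1) + 1 + 24 + 14 = 38
σ = (0, 2, 1, 3): (-1) + (-6) + 25 + 25 = 43
σ = (0, 2, 3, 1): (-1) + (-6) + 24 + (-4) = 13
σ = (0, 3, 1, 2): (-1) + 23 + 25 + 14 = 61
σ = (0, 3, 2, 1): (-1) + 23 + 18 + (-4) = 36
σ = (1, 0, 2, 3): (-1) + 20 + 18 + 25 = 62
σ = (1, 0, 3, 2): (-1) + 20 + 24 + 14 = 57
σ = (1, 2, 0, 3): (-1) + (-6) + (-2) + 25 = 16
σ = (1, 2, 3, 0): (-1) + (-6) + 24 + 4 = 21
σ = (1, 3, 0, 2): (-1) + 23 + (-2) + 14 = 34
σ = (1, 3, 2, 0): (-1) + 23 + 18 + 4 = 44
σ = (2, 0, 1, 3): 3 + 20 + 25 + 25 = 73
σ = (2, 0, 3, 1): 3 + 20 + 24 + (-4) = 43
σ = (2, 1, 0, 3): 3 + 1 + (-2) + 25 = 27
σ = (2, 1, 3, 0): 3 + 1 + 24 + 4 = 32
σ = (2, 3, 0, 1): 3 + 23 + (-2) + (-4) = 20
σ = (2, 3, 1, 0): 3 + 23 + 25 + 4 = 55
σ = (3, 0, 1, 2): 30 + 20 + 25 + 14 = 89
σ = (3, 0, 2, 1): 30 + 20 + 18 + (-4) = 64
σ = (3, 1, 0, 2): 30 + 1 + (-2) + 14 = 43
σ = (3, 1, 2, 0): 30 + 1 + 18 + 4 = 53
σ = (3, 2, 0, 1): 30 + (-6) + (-2) + (-4) = 18
σ = (3, 2, 1, 0): 30 + (-6) + 25 + 4 = 53
Optimal value attained by: σ = (3, 0, 1, 2).
Answer: det⊕(G) = 89; verdict: NONSINGULAR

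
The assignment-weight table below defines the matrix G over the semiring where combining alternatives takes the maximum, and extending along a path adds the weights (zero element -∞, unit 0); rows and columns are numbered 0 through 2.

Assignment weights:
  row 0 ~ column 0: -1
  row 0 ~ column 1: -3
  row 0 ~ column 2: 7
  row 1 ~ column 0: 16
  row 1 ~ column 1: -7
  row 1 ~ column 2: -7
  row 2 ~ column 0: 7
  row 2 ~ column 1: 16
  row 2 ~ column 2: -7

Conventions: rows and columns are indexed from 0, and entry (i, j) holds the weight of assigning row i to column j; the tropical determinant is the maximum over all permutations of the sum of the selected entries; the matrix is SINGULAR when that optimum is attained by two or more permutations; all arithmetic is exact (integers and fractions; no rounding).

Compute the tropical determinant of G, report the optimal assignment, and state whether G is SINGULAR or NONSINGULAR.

σ = (0, 1, 2): (-1) + (-7) + (-7) = -15
σ = (0, 2, 1): (-1) + (-7) + 16 = 8
σ = (1, 0, 2): (-3) + 16 + (-7) = 6
σ = (1, 2, 0): (-3) + (-7) + 7 = -3
σ = (2, 0, 1): 7 + 16 + 16 = 39
σ = (2, 1, 0): 7 + (-7) + 7 = 7
Optimal value attained by: σ = (2, 0, 1).
Answer: det⊕(G) = 39; verdict: NONSINGULAR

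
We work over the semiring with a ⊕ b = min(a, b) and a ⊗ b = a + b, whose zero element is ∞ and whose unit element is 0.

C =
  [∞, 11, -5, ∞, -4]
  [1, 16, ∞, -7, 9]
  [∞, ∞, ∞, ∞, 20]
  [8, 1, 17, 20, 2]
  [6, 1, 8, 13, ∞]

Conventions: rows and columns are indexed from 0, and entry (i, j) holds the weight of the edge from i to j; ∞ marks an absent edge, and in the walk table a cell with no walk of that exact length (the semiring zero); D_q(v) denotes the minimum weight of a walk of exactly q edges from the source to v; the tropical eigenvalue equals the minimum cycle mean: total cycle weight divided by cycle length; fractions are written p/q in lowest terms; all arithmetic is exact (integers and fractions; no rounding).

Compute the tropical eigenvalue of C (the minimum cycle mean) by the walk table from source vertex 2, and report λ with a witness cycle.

q=0: [∞, ∞, 0, ∞, ∞]
q=1: [∞, ∞, ∞, ∞, 20]
q=2: [26, 21, 28, 33, ∞]
q=3: [22, 34, 21, 14, 22]
q=4: [22, 15, 17, 27, 16]
q=5: [16, 17, 17, 8, 18]
Optimal cycle mean attained by: cycle 1->3->1, total (-7) + 1, length 2.
Answer: λ = -3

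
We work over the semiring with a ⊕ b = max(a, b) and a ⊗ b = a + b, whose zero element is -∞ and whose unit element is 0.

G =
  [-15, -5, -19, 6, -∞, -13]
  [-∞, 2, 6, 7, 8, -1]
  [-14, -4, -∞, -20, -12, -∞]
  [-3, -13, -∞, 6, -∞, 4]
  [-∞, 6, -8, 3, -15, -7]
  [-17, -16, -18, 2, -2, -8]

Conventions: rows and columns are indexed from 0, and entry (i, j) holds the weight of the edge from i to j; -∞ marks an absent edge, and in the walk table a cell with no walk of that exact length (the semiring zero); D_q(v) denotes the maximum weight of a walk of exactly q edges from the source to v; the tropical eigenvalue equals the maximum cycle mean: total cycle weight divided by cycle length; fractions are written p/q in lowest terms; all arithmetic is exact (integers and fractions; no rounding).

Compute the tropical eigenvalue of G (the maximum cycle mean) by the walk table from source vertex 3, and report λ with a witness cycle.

q=0: [-∞, -∞, -∞, 0, -∞, -∞]
q=1: [-3, -13, -∞, 6, -∞, 4]
q=2: [3, -7, -7, 12, 2, 10]
q=3: [9, 8, -1, 18, 8, 16]
q=4: [15, 14, 14, 24, 16, 22]
q=5: [21, 22, 20, 30, 22, 28]
q=6: [27, 28, 28, 36, 30, 34]
Optimal cycle mean attained by: cycle 1->4->1, total 8 + 6, length 2.
Answer: λ = 7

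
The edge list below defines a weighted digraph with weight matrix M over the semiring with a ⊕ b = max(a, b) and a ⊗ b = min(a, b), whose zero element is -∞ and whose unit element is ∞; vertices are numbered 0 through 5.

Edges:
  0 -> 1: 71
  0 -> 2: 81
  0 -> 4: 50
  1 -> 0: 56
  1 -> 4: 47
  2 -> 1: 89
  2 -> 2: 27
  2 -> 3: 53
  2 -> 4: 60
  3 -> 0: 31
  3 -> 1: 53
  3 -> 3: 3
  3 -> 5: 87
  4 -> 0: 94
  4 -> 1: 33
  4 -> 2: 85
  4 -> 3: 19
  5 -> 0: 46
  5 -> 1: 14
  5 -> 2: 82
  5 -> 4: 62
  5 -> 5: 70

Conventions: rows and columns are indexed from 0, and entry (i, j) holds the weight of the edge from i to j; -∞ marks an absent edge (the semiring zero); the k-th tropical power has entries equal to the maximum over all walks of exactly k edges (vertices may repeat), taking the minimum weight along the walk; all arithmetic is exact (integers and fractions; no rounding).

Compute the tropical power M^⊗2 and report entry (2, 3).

M^⊗2:
  [56, 81, 50, 53, 60, -∞]
  [47, 56, 56, 19, 50, -∞]
  [60, 53, 60, 27, 47, 53]
  [53, 31, 82, 3, 62, 70]
  [33, 85, 81, 53, 60, 19]
  [62, 82, 70, 53, 62, 70]
Key observation: the optimum is the walk 2->2->3, with weight 27 min 53 = 27.
Optimal value attained by: walk 2->2->3.
Answer: (M^⊗2)[2][3] = 27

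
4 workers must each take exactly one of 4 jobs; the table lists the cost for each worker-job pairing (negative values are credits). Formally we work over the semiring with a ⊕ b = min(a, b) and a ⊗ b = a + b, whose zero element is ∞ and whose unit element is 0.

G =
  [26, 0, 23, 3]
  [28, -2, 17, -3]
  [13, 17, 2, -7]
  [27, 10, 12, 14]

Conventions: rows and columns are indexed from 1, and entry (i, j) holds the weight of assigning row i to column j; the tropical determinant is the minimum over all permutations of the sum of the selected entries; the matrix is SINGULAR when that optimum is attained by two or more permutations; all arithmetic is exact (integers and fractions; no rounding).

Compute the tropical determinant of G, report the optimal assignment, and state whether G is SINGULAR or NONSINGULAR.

σ = (1, 2, 3, 4): 26 + (-2) + 2 + 14 = 40
σ = (1, 2, 4, 3): 26 + (-2) + (-7) + 12 = 29
σ = (1, 3, 2, 4): 26 + 17 + 17 + 14 = 74
σ = (1, 3, 4, 2): 26 + 17 + (-7) + 10 = 46
σ = (1, 4, 2, 3): 26 + (-3) + 17 + 12 = 52
σ = (1, 4, 3, 2): 26 + (-3) + 2 + 10 = 35
σ = (2, 1, 3, 4): 0 + 28 + 2 + 14 = 44
σ = (2, 1, 4, 3): 0 + 28 + (-7) + 12 = 33
σ = (2, 3, 1, 4): 0 + 17 + 13 + 14 = 44
σ = (2, 3, 4, 1): 0 + 17 + (-7) + 27 = 37
σ = (2, 4, 1, 3): 0 + (-3) + 13 + 12 = 22
σ = (2, 4, 3, 1): 0 + (-3) + 2 + 27 = 26
σ = (3, 1, 2, 4): 23 + 28 + 17 + 14 = 82
σ = (3, 1, 4, 2): 23 + 28 + (-7) + 10 = 54
σ = (3, 2, 1, 4): 23 + (-2) + 13 + 14 = 48
σ = (3, 2, 4, 1): 23 + (-2) + (-7) + 27 = 41
σ = (3, 4, 1, 2): 23 + (-3) + 13 + 10 = 43
σ = (3, 4, 2, 1): 23 + (-3) + 17 + 27 = 64
σ = (4, 1, 2, 3): 3 + 28 + 17 + 12 = 60
σ = (4, 1, 3, 2): 3 + 28 + 2 + 10 = 43
σ = (4, 2, 1, 3): 3 + (-2) + 13 + 12 = 26
σ = (4, 2, 3, 1): 3 + (-2) + 2 + 27 = 30
σ = (4, 3, 1, 2): 3 + 17 + 13 + 10 = 43
σ = (4, 3, 2, 1): 3 + 17 + 17 + 27 = 64
Optimal value attained by: σ = (2, 4, 1, 3).
Answer: det⊕(G) = 22; verdict: NONSINGULAR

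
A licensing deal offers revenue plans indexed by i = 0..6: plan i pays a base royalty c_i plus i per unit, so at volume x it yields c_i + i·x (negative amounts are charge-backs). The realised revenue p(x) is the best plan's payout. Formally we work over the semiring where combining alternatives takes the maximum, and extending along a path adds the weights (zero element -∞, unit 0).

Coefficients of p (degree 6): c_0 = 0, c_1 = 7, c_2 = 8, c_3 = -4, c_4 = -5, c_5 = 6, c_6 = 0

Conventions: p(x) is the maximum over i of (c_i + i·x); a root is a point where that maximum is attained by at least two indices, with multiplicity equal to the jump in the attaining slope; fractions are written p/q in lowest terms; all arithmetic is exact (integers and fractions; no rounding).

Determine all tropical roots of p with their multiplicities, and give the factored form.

hull edge (i=0, c=0) to (i=1, c=7): slope 7, span 1
hull edge (i=1, c=7) to (i=2, c=8): slope 1, span 1
hull edge (i=2, c=8) to (i=5, c=6): slope -2/3, span 3
hull edge (i=5, c=6) to (i=6, c=0): slope -6, span 1
Factored form: p(x) = 0 ⊗ (x ⊕ (-7)) ⊗ (x ⊕ (-1)) ⊗ (x ⊕ 2/3) ⊗ (x ⊕ 2/3) ⊗ (x ⊕ 2/3) ⊗ (x ⊕ 6)
Answer: roots = -7 (mult 1), -1 (mult 1), 2/3 (mult 3), 6 (mult 1)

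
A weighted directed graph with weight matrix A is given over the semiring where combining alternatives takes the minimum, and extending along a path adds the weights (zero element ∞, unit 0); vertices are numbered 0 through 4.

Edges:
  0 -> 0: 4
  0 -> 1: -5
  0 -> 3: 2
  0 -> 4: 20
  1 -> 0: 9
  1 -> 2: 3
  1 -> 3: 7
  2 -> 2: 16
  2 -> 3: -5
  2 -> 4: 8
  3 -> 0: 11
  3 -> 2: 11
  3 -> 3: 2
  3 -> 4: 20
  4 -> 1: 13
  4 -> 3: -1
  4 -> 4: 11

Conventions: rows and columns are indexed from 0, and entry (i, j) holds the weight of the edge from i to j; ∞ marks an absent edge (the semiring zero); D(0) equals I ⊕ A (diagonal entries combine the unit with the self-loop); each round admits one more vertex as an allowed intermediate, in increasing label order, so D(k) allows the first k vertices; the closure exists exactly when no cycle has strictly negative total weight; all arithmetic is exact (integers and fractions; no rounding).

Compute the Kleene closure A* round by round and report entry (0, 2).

D(0):
  [0, -5, ∞, 2, 20]
  [9, 0, 3, 7, ∞]
  [∞, ∞, 0, -5, 8]
  [11, ∞, 11, 0, 20]
  [∞, 13, ∞, -1, 0]
D(1):
  [0, -5, ∞, 2, 20]
  [9, 0, 3, 7, 29]
  [∞, ∞, 0, -5, 8]
  [11, 6, 11, 0, 20]
  [∞, 13, ∞, -1, 0]
D(2):
  [0, -5, -2, 2, 20]
  [9, 0, 3, 7, 29]
  [∞, ∞, 0, -5, 8]
  [11, 6, 9, 0, 20]
  [22, 13, 16, -1, 0]
D(3):
  [0, -5, -2, -7, 6]
  [9, 0, 3, -2, 11]
  [∞, ∞, 0, -5, 8]
  [11, 6, 9, 0, 17]
  [22, 13, 16, -1, 0]
D(4):
  [0, -5, -2, -7, 6]
  [9, 0, 3, -2, 11]
  [6, 1, 0, -5, 8]
  [11, 6, 9, 0, 17]
  [10, 5, 8, -1, 0]
D(5):
  [0, -5, -2, -7, 6]
  [9, 0, 3, -2, 11]
  [6, 1, 0, -5, 8]
  [11, 6, 9, 0, 17]
  [10, 5, 8, -1, 0]
Answer: A*[0][2] = -2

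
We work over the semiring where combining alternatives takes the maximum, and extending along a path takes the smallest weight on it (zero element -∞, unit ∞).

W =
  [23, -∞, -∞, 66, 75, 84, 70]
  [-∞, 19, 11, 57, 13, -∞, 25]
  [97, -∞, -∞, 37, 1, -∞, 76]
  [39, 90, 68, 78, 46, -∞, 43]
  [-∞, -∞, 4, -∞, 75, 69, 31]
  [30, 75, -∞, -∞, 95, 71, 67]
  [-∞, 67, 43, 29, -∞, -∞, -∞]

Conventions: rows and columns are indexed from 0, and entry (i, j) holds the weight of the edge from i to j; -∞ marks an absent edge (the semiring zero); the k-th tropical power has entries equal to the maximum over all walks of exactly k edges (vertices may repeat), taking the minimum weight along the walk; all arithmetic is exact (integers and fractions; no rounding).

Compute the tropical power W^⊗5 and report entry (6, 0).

W^⊗2:
  [39, 75, 66, 66, 84, 71, 67]
  [39, 57, 57, 57, 46, 13, 43]
  [37, 67, 43, 66, 75, 84, 70]
  [68, 78, 68, 78, 46, 46, 68]
  [30, 69, 31, 29, 75, 69, 67]
  [30, 71, 43, 57, 75, 71, 67]
  [43, 29, 29, 57, 29, -∞, 43]
W^⊗3:
  [66, 71, 66, 66, 75, 71, 67]
  [57, 57, 57, 57, 46, 46, 57]
  [43, 75, 66, 66, 84, 71, 67]
  [68, 78, 68, 78, 68, 68, 68]
  [31, 69, 43, 57, 75, 69, 67]
  [43, 71, 57, 57, 75, 71, 67]
  [39, 57, 57, 57, 46, 43, 43]
W^⊗4:
  [66, 71, 66, 66, 75, 71, 67]
  [57, 57, 57, 57, 57, 57, 57]
  [66, 71, 66, 66, 75, 71, 67]
  [68, 78, 68, 78, 68, 68, 68]
  [43, 69, 57, 57, 75, 69, 67]
  [57, 71, 57, 57, 75, 71, 67]
  [57, 57, 57, 57, 46, 46, 57]
W^⊗5:
  [66, 71, 66, 66, 75, 71, 67]
  [57, 57, 57, 57, 57, 57, 57]
  [66, 71, 66, 66, 75, 71, 67]
  [68, 78, 68, 78, 68, 68, 68]
  [57, 69, 57, 57, 75, 69, 67]
  [57, 71, 57, 57, 75, 71, 67]
  [57, 57, 57, 57, 57, 57, 57]
Key observation: the optimum is the walk 6->1->3->3->2->0, with weight 67 min 57 min 78 min 68 min 97 = 57.
Optimal value attained by: walk 6->1->3->3->2->0.
Answer: (W^⊗5)[6][0] = 57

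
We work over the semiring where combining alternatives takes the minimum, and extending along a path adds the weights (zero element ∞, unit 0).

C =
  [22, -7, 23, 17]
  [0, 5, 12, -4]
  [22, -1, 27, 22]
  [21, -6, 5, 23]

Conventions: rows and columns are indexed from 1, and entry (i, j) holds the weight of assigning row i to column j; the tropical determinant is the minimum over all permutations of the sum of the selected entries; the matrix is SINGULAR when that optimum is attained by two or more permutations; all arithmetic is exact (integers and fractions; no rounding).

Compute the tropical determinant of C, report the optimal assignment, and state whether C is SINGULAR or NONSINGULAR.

σ = (1, 2, 3, 4): 22 + 5 + 27 + 23 = 77
σ = (1, 2, 4, 3): 22 + 5 + 22 + 5 = 54
σ = (1, 3, 2, 4): 22 + 12 + (-1) + 23 = 56
σ = (1, 3, 4, 2): 22 + 12 + 22 + (-6) = 50
σ = (1, 4, 2, 3): 22 + (-4) + (-1) + 5 = 22
σ = (1, 4, 3, 2): 22 + (-4) + 27 + (-6) = 39
σ = (2, 1, 3, 4): (-7) + 0 + 27 + 23 = 43
σ = (2, 1, 4, 3): (-7) + 0 + 22 + 5 = 20
σ = (2, 3, 1, 4): (-7) + 12 + 22 + 23 = 50
σ = (2, 3, 4, 1): (-7) + 12 + 22 + 21 = 48
σ = (2, 4, 1, 3): (-7) + (-4) + 22 + 5 = 16
σ = (2, 4, 3, 1): (-7) + (-4) + 27 + 21 = 37
σ = (3, 1, 2, 4): 23 + 0 + (-1) + 23 = 45
σ = (3, 1, 4, 2): 23 + 0 + 22 + (-6) = 39
σ = (3, 2, 1, 4): 23 + 5 + 22 + 23 = 73
σ = (3, 2, 4, 1): 23 + 5 + 22 + 21 = 71
σ = (3, 4, 1, 2): 23 + (-4) + 22 + (-6) = 35
σ = (3, 4, 2, 1): 23 + (-4) + (-1) + 21 = 39
σ = (4, 1, 2, 3): 17 + 0 + (-1) + 5 = 21
σ = (4, 1, 3, 2): 17 + 0 + 27 + (-6) = 38
σ = (4, 2, 1, 3): 17 + 5 + 22 + 5 = 49
σ = (4, 2, 3, 1): 17 + 5 + 27 + 21 = 70
σ = (4, 3, 1, 2): 17 + 12 + 22 + (-6) = 45
σ = (4, 3, 2, 1): 17 + 12 + (-1) + 21 = 49
Optimal value attained by: σ = (2, 4, 1, 3).
Answer: det⊕(C) = 16; verdict: NONSINGULAR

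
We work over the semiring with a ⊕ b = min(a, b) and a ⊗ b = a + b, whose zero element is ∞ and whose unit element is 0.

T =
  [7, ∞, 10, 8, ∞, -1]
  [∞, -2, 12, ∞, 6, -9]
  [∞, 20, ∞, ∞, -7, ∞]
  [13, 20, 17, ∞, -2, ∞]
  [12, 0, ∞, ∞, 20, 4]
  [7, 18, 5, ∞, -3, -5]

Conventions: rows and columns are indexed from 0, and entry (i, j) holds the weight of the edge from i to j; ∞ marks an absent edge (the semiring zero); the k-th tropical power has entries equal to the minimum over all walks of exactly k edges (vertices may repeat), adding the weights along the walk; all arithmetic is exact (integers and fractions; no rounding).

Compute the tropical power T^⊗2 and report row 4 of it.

T^⊗2:
  [6, 17, 4, 15, -4, -6]
  [-2, -4, -4, ∞, -12, -14]
  [5, -7, 32, ∞, 13, -3]
  [10, -2, 23, 21, 10, 2]
  [11, -2, 9, 20, 1, -9]
  [2, -3, 0, 15, -8, -10]
Answer: row 4 of T^⊗2 = [11, -2, 9, 20, 1, -9]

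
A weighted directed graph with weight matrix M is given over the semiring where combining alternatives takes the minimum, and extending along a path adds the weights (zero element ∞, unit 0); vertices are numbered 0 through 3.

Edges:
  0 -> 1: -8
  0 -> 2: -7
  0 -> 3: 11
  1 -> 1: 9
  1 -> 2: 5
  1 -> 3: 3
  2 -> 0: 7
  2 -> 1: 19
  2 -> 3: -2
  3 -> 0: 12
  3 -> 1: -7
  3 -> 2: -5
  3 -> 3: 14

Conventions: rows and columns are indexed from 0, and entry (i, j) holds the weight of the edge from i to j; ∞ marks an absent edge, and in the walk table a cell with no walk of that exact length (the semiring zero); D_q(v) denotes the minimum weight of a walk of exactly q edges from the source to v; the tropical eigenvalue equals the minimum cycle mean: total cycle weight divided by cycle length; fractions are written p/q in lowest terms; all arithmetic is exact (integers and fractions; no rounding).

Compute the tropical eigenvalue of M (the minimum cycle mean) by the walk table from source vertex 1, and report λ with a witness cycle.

q=0: [∞, 0, ∞, ∞]
q=1: [∞, 9, 5, 3]
q=2: [12, -4, -2, 3]
q=3: [5, -4, -2, -4]
q=4: [5, -11, -9, -4]
Optimal cycle mean attained by: cycle 2->3->2, total (-2) + (-5), length 2.
Answer: λ = -7/2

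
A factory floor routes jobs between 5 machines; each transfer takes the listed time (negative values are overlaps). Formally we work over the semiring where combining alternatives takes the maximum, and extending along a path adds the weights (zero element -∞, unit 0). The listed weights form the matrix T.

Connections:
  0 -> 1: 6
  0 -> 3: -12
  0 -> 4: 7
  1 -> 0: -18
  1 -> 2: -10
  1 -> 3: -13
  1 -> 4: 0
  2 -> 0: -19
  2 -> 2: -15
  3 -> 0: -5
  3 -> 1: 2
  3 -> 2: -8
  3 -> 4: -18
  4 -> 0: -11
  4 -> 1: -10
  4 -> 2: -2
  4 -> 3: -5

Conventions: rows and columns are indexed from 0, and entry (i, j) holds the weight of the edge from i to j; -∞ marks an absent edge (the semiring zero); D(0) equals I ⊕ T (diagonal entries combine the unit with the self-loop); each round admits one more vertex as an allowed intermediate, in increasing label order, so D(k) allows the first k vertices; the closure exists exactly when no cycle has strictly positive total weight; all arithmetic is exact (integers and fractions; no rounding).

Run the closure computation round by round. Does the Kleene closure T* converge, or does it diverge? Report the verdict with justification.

D(0):
  [0, 6, -∞, -12, 7]
  [-18, 0, -10, -13, 0]
  [-19, -∞, 0, -∞, -∞]
  [-5, 2, -8, 0, -18]
  [-11, -10, -2, -5, 0]
D(1):
  [0, 6, -∞, -12, 7]
  [-18, 0, -10, -13, 0]
  [-19, -13, 0, -31, -12]
  [-5, 2, -8, 0, 2]
  [-11, -5, -2, -5, 0]
D(2):
  [0, 6, -4, -7, 7]
  [-18, 0, -10, -13, 0]
  [-19, -13, 0, -26, -12]
  [-5, 2, -8, 0, 2]
  [-11, -5, -2, -5, 0]
D(3):
  [0, 6, -4, -7, 7]
  [-18, 0, -10, -13, 0]
  [-19, -13, 0, -26, -12]
  [-5, 2, -8, 0, 2]
  [-11, -5, -2, -5, 0]
D(4):
  [0, 6, -4, -7, 7]
  [-18, 0, -10, -13, 0]
  [-19, -13, 0, -26, -12]
  [-5, 2, -8, 0, 2]
  [-10, -3, -2, -5, 0]
D(5):
  [0, 6, 5, 2, 7]
  [-10, 0, -2, -5, 0]
  [-19, -13, 0, -17, -12]
  [-5, 2, 0, 0, 2]
  [-10, -3, -2, -5, 0]
Key observation: every diagonal entry stays at the unit through all rounds, so no improving cycle exists.
Answer: CONVERGES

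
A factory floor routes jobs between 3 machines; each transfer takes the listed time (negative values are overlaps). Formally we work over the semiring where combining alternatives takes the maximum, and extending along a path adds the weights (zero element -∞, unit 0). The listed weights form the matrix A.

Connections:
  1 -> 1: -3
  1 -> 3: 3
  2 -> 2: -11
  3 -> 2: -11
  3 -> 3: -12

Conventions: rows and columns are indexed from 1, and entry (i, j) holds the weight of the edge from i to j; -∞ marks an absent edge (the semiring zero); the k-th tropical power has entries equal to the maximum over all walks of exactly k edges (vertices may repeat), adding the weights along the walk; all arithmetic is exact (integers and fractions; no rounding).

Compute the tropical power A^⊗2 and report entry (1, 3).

A^⊗2:
  [-6, -8, 0]
  [-∞, -22, -∞]
  [-∞, -22, -24]
Key observation: the optimum is the walk 1->1->3, with weight (-3) + 3 = 0.
Optimal value attained by: walk 1->1->3.
Answer: (A^⊗2)[1][3] = 0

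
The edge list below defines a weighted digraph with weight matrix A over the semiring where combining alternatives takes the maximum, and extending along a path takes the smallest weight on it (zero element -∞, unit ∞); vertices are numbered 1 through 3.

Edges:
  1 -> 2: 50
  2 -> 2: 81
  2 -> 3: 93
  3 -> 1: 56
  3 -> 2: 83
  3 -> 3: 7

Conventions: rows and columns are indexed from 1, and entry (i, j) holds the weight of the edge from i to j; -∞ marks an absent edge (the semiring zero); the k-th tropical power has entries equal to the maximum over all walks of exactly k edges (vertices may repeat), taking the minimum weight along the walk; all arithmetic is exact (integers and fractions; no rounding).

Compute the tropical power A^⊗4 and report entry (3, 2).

A^⊗2:
  [-∞, 50, 50]
  [56, 83, 81]
  [7, 81, 83]
A^⊗3:
  [50, 50, 50]
  [56, 81, 83]
  [56, 83, 81]
A^⊗4:
  [50, 50, 50]
  [56, 83, 81]
  [56, 81, 83]
Key observation: the optimum is the walk 3->2->2->3->2, with weight 83 min 81 min 93 min 83 = 81.
Optimal value attained by: walk 3->2->2->3->2.
Answer: (A^⊗4)[3][2] = 81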